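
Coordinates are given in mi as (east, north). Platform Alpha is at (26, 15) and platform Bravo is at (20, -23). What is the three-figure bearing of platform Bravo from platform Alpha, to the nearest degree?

Δeast = 20 − 26 = -6.00; Δnorth = -23 − 15 = -38.00.
Bearing = atan2(Δeast, Δnorth) mod 360° = 188.97° ≈ 189°.

189°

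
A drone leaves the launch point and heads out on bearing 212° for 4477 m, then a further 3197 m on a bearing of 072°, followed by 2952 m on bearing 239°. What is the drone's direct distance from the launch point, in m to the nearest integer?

Leg 1 (212°, 4477 m): east 4477 sin 212° = -2372.45, north 4477 cos 212° = -3796.71
Leg 2 (072°, 3197 m): east 3197 sin 72° = 3040.53, north 3197 cos 72° = 987.93
Leg 3 (239°, 2952 m): east 2952 sin 239° = -2530.36, north 2952 cos 239° = -1520.39
Net: -1862.28 east, -4329.18 north. Distance = √((-1862.28)² + (-4329.18)²) = 4712.733 m.

4713 m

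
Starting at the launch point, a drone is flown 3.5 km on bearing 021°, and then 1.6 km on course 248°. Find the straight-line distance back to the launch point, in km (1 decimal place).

Leg 1 (021°, 3.5 km): east 3.5 sin 21° = 1.25, north 3.5 cos 21° = 3.27
Leg 2 (248°, 1.6 km): east 1.6 sin 248° = -1.48, north 1.6 cos 248° = -0.60
Net: -0.23 east, 2.67 north. Distance = √((-0.23)² + (2.67)²) = 2.678 km.

2.7 km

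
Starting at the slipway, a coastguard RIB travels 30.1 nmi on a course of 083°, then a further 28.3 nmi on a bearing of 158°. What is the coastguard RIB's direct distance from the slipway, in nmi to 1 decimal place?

Leg 1 (083°, 30.1 nmi): east 30.1 sin 83° = 29.88, north 30.1 cos 83° = 3.67
Leg 2 (158°, 28.3 nmi): east 28.3 sin 158° = 10.60, north 28.3 cos 158° = -26.24
Net: 40.48 east, -22.57 north. Distance = √((40.48)² + (-22.57)²) = 46.345 nmi.

46.3 nmi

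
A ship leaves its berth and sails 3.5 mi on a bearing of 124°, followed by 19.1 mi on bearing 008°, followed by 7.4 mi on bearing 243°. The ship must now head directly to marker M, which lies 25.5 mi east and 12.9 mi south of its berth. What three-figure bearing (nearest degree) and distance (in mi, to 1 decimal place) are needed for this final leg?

Leg 1 (124°, 3.5 mi): east 3.5 sin 124° = 2.90, north 3.5 cos 124° = -1.96
Leg 2 (008°, 19.1 mi): east 19.1 sin 8° = 2.66, north 19.1 cos 8° = 18.91
Leg 3 (243°, 7.4 mi): east 7.4 sin 243° = -6.59, north 7.4 cos 243° = -3.36
Current position: (-1.03, 13.60). Target: (25.5, -12.9). Remaining: Δeast = 26.53, Δnorth = -26.50.
Bearing = atan2(26.53, -26.50) mod 360° = 134.96°; distance = √((26.53)² + (-26.50)²) = 37.499 mi.

135°, 37.5 mi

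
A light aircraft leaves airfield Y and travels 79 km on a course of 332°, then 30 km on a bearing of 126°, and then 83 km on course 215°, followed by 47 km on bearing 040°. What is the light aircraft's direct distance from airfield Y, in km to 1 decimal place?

36.3 km

Leg 1 (332°, 79 km): east 79 sin 332° = -37.09, north 79 cos 332° = 69.75
Leg 2 (126°, 30 km): east 30 sin 126° = 24.27, north 30 cos 126° = -17.63
Leg 3 (215°, 83 km): east 83 sin 215° = -47.61, north 83 cos 215° = -67.99
Leg 4 (040°, 47 km): east 47 sin 40° = 30.21, north 47 cos 40° = 36.00
Net: -30.21 east, 20.13 north. Distance = √((-30.21)² + (20.13)²) = 36.307 km.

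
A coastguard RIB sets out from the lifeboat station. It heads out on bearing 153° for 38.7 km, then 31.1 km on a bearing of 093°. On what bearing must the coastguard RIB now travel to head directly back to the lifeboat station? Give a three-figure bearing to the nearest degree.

Leg 1 (153°, 38.7 km): east 38.7 sin 153° = 17.57, north 38.7 cos 153° = -34.48
Leg 2 (093°, 31.1 km): east 31.1 sin 93° = 31.06, north 31.1 cos 93° = -1.63
Net displacement: 48.63 east, -36.11 north. Direction back to start is (-48.63, 36.11): bearing = atan2(-48.63, 36.11) mod 360° = 306.60° ≈ 307°.

307°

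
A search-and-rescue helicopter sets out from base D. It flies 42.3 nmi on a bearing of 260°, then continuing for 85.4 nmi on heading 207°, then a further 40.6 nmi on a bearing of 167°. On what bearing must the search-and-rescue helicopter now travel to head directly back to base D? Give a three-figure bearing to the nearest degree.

030°

Leg 1 (260°, 42.3 nmi): east 42.3 sin 260° = -41.66, north 42.3 cos 260° = -7.35
Leg 2 (207°, 85.4 nmi): east 85.4 sin 207° = -38.77, north 85.4 cos 207° = -76.09
Leg 3 (167°, 40.6 nmi): east 40.6 sin 167° = 9.13, north 40.6 cos 167° = -39.56
Net displacement: -71.30 east, -123.00 north. Direction back to start is (71.30, 123.00): bearing = atan2(71.30, 123.00) mod 360° = 30.10° ≈ 030°.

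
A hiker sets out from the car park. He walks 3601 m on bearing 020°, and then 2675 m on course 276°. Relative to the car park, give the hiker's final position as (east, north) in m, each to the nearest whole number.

Leg 1 (020°, 3601 m): east 3601 sin 20° = 1231.61, north 3601 cos 20° = 3383.83
Leg 2 (276°, 2675 m): east 2675 sin 276° = -2660.35, north 2675 cos 276° = 279.61
Summing: -1428.73 m east, 3663.45 m north → (-1429, 3663).

(-1429, 3663)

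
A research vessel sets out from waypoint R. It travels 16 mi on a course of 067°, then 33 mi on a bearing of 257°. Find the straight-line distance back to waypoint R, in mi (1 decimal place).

Leg 1 (067°, 16 mi): east 16 sin 67° = 14.73, north 16 cos 67° = 6.25
Leg 2 (257°, 33 mi): east 33 sin 257° = -32.15, north 33 cos 257° = -7.42
Net: -17.43 east, -1.17 north. Distance = √((-17.43)² + (-1.17)²) = 17.465 mi.

17.5 mi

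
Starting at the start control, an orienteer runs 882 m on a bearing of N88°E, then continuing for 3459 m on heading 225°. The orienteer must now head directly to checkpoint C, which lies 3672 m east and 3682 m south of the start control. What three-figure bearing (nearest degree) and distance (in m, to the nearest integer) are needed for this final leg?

Leg 1 (N88°E, 882 m): east 882 sin 88° = 881.46, north 882 cos 88° = 30.78
Leg 2 (225°, 3459 m): east 3459 sin 225° = -2445.88, north 3459 cos 225° = -2445.88
Current position: (-1564.42, -2415.10). Target: (3672, -3682). Remaining: Δeast = 5236.42, Δnorth = -1266.90.
Bearing = atan2(5236.42, -1266.90) mod 360° = 103.60°; distance = √((5236.42)² + (-1266.90)²) = 5387.497 m.

104°, 5387 m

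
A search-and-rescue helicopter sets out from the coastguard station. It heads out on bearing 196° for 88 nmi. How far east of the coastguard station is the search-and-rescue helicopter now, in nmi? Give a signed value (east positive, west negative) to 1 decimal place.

Leg 1 (196°, 88 nmi): east 88 sin 196° = -24.26, north 88 cos 196° = -84.59
Net east component: -24.26 nmi.

-24.3 nmi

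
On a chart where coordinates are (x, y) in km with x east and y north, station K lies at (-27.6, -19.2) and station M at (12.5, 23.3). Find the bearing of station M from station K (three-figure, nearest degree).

043°

Δeast = 12.5 − -27.6 = 40.10; Δnorth = 23.3 − -19.2 = 42.50.
Bearing = atan2(Δeast, Δnorth) mod 360° = 43.34° ≈ 043°.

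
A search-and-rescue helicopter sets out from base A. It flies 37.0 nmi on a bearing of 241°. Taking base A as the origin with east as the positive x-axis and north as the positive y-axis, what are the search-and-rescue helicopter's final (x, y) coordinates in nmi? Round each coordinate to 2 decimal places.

(-32.36, -17.94)

Leg 1 (241°, 37.0 nmi): east 37.0 sin 241° = -32.36, north 37.0 cos 241° = -17.94
Summing: -32.36 nmi east, -17.94 nmi north → (-32.36, -17.94).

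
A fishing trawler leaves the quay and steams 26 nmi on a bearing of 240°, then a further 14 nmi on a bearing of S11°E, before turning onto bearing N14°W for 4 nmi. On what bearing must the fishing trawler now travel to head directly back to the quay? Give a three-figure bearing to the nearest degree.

Leg 1 (240°, 26 nmi): east 26 sin 240° = -22.52, north 26 cos 240° = -13.00
Leg 2 (S11°E, 14 nmi): east 14 sin 169° = 2.67, north 14 cos 169° = -13.74
Leg 3 (N14°W, 4 nmi): east 4 sin 346° = -0.97, north 4 cos 346° = 3.88
Net displacement: -20.81 east, -22.86 north. Direction back to start is (20.81, 22.86): bearing = atan2(20.81, 22.86) mod 360° = 42.31° ≈ 042°.

042°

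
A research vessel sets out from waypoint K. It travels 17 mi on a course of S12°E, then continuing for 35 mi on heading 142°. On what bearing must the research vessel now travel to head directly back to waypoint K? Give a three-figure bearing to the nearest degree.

330°

Leg 1 (S12°E, 17 mi): east 17 sin 168° = 3.53, north 17 cos 168° = -16.63
Leg 2 (142°, 35 mi): east 35 sin 142° = 21.55, north 35 cos 142° = -27.58
Net displacement: 25.08 east, -44.21 north. Direction back to start is (-25.08, 44.21): bearing = atan2(-25.08, 44.21) mod 360° = 330.43° ≈ 330°.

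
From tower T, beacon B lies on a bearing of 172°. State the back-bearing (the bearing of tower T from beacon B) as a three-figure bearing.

Back-bearing = 172° + 180° = 352°.

352°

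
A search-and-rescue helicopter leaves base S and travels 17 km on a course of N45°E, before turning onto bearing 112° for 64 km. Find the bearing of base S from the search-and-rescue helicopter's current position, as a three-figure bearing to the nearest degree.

280°

Leg 1 (N45°E, 17 km): east 17 sin 45° = 12.02, north 17 cos 45° = 12.02
Leg 2 (112°, 64 km): east 64 sin 112° = 59.34, north 64 cos 112° = -23.97
Net displacement: 71.36 east, -11.95 north. Direction back to start is (-71.36, 11.95): bearing = atan2(-71.36, 11.95) mod 360° = 279.51° ≈ 280°.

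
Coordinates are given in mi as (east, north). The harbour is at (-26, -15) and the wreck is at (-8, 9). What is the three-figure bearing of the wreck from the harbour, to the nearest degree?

037°

Δeast = -8 − -26 = 18.00; Δnorth = 9 − -15 = 24.00.
Bearing = atan2(Δeast, Δnorth) mod 360° = 36.87° ≈ 037°.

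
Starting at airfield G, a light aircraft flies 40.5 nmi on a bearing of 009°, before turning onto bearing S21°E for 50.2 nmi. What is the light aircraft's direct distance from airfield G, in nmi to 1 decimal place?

25.3 nmi

Leg 1 (009°, 40.5 nmi): east 40.5 sin 9° = 6.34, north 40.5 cos 9° = 40.00
Leg 2 (S21°E, 50.2 nmi): east 50.2 sin 159° = 17.99, north 50.2 cos 159° = -46.87
Net: 24.33 east, -6.86 north. Distance = √((24.33)² + (-6.86)²) = 25.276 nmi.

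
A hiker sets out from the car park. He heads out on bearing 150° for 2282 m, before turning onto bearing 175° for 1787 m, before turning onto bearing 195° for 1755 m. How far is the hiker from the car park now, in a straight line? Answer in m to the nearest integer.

Leg 1 (150°, 2282 m): east 2282 sin 150° = 1141.00, north 2282 cos 150° = -1976.27
Leg 2 (175°, 1787 m): east 1787 sin 175° = 155.75, north 1787 cos 175° = -1780.20
Leg 3 (195°, 1755 m): east 1755 sin 195° = -454.23, north 1755 cos 195° = -1695.20
Net: 842.52 east, -5451.67 north. Distance = √((842.52)² + (-5451.67)²) = 5516.389 m.

5516 m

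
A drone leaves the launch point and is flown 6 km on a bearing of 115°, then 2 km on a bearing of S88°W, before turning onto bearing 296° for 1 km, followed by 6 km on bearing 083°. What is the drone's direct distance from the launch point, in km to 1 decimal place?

Leg 1 (115°, 6 km): east 6 sin 115° = 5.44, north 6 cos 115° = -2.54
Leg 2 (S88°W, 2 km): east 2 sin 268° = -2.00, north 2 cos 268° = -0.07
Leg 3 (296°, 1 km): east 1 sin 296° = -0.90, north 1 cos 296° = 0.44
Leg 4 (083°, 6 km): east 6 sin 83° = 5.96, north 6 cos 83° = 0.73
Net: 8.50 east, -1.44 north. Distance = √((8.50)² + (-1.44)²) = 8.616 km.

8.6 km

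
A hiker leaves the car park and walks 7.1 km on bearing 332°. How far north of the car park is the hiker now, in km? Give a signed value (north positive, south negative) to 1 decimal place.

Leg 1 (332°, 7.1 km): east 7.1 sin 332° = -3.33, north 7.1 cos 332° = 6.27
Net north component: 6.27 km.

6.3 km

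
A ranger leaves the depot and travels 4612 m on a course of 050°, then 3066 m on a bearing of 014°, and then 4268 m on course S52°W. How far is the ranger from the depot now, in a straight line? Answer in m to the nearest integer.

3435 m

Leg 1 (050°, 4612 m): east 4612 sin 50° = 3533.00, north 4612 cos 50° = 2964.54
Leg 2 (014°, 3066 m): east 3066 sin 14° = 741.73, north 3066 cos 14° = 2974.93
Leg 3 (S52°W, 4268 m): east 4268 sin 232° = -3363.23, north 4268 cos 232° = -2627.64
Net: 911.50 east, 3311.82 north. Distance = √((911.50)² + (3311.82)²) = 3434.965 m.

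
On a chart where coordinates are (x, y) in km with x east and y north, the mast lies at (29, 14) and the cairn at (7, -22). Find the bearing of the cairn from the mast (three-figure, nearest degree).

211°

Δeast = 7 − 29 = -22.00; Δnorth = -22 − 14 = -36.00.
Bearing = atan2(Δeast, Δnorth) mod 360° = 211.43° ≈ 211°.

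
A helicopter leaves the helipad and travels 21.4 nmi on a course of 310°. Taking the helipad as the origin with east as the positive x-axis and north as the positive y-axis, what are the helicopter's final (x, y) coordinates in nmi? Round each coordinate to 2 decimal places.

Leg 1 (310°, 21.4 nmi): east 21.4 sin 310° = -16.39, north 21.4 cos 310° = 13.76
Summing: -16.39 nmi east, 13.76 nmi north → (-16.39, 13.76).

(-16.39, 13.76)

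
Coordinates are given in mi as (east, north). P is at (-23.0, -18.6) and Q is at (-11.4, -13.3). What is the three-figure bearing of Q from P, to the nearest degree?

Δeast = -11.4 − -23.0 = 11.60; Δnorth = -13.3 − -18.6 = 5.30.
Bearing = atan2(Δeast, Δnorth) mod 360° = 65.44° ≈ 065°.

065°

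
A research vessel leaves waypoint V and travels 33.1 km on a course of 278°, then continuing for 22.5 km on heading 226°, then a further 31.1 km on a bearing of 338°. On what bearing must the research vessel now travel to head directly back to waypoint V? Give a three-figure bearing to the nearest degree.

106°

Leg 1 (278°, 33.1 km): east 33.1 sin 278° = -32.78, north 33.1 cos 278° = 4.61
Leg 2 (226°, 22.5 km): east 22.5 sin 226° = -16.19, north 22.5 cos 226° = -15.63
Leg 3 (338°, 31.1 km): east 31.1 sin 338° = -11.65, north 31.1 cos 338° = 28.84
Net displacement: -60.61 east, 17.81 north. Direction back to start is (60.61, -17.81): bearing = atan2(60.61, -17.81) mod 360° = 106.38° ≈ 106°.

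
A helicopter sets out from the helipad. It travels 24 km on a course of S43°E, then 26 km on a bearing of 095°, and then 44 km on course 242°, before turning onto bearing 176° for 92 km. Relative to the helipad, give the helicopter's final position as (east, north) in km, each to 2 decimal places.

(9.84, -132.25)

Leg 1 (S43°E, 24 km): east 24 sin 137° = 16.37, north 24 cos 137° = -17.55
Leg 2 (095°, 26 km): east 26 sin 95° = 25.90, north 26 cos 95° = -2.27
Leg 3 (242°, 44 km): east 44 sin 242° = -38.85, north 44 cos 242° = -20.66
Leg 4 (176°, 92 km): east 92 sin 176° = 6.42, north 92 cos 176° = -91.78
Summing: 9.84 km east, -132.25 km north → (9.84, -132.25).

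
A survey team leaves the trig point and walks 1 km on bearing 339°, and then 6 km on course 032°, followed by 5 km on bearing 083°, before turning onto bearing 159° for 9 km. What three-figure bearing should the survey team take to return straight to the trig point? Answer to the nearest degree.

Leg 1 (339°, 1 km): east 1 sin 339° = -0.36, north 1 cos 339° = 0.93
Leg 2 (032°, 6 km): east 6 sin 32° = 3.18, north 6 cos 32° = 5.09
Leg 3 (083°, 5 km): east 5 sin 83° = 4.96, north 5 cos 83° = 0.61
Leg 4 (159°, 9 km): east 9 sin 159° = 3.23, north 9 cos 159° = -8.40
Net displacement: 11.01 east, -1.77 north. Direction back to start is (-11.01, 1.77): bearing = atan2(-11.01, 1.77) mod 360° = 279.14° ≈ 279°.

279°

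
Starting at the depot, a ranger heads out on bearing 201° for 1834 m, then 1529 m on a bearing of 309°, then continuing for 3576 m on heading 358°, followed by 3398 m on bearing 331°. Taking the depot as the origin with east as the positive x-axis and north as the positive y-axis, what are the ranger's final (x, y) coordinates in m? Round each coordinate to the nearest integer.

(-3618, 5796)

Leg 1 (201°, 1834 m): east 1834 sin 201° = -657.25, north 1834 cos 201° = -1712.19
Leg 2 (309°, 1529 m): east 1529 sin 309° = -1188.26, north 1529 cos 309° = 962.23
Leg 3 (358°, 3576 m): east 3576 sin 358° = -124.80, north 3576 cos 358° = 3573.82
Leg 4 (331°, 3398 m): east 3398 sin 331° = -1647.38, north 3398 cos 331° = 2971.96
Summing: -3617.69 m east, 5795.82 m north → (-3618, 5796).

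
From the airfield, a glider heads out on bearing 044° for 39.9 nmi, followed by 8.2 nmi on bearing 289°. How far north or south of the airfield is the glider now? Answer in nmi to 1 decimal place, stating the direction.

31.4 nmi north

Leg 1 (044°, 39.9 nmi): east 39.9 sin 44° = 27.72, north 39.9 cos 44° = 28.70
Leg 2 (289°, 8.2 nmi): east 8.2 sin 289° = -7.75, north 8.2 cos 289° = 2.67
Net north component: 31.37 nmi.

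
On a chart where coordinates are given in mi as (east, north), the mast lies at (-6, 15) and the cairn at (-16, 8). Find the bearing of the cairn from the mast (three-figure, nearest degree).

235°

Δeast = -16 − -6 = -10.00; Δnorth = 8 − 15 = -7.00.
Bearing = atan2(Δeast, Δnorth) mod 360° = 235.01° ≈ 235°.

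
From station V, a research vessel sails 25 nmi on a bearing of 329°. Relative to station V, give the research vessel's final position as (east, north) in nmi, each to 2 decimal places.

Leg 1 (329°, 25 nmi): east 25 sin 329° = -12.88, north 25 cos 329° = 21.43
Summing: -12.88 nmi east, 21.43 nmi north → (-12.88, 21.43).

(-12.88, 21.43)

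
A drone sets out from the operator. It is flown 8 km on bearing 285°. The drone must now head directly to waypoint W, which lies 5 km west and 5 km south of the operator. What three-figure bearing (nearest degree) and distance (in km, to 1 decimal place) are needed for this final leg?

159°, 7.6 km

Leg 1 (285°, 8 km): east 8 sin 285° = -7.73, north 8 cos 285° = 2.07
Current position: (-7.73, 2.07). Target: (-5, -5). Remaining: Δeast = 2.73, Δnorth = -7.07.
Bearing = atan2(2.73, -7.07) mod 360° = 158.91°; distance = √((2.73)² + (-7.07)²) = 7.578 km.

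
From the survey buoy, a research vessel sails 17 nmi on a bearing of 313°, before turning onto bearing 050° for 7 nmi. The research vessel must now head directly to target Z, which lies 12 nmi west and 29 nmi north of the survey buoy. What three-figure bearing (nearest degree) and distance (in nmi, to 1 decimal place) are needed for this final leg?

339°, 13.8 nmi

Leg 1 (313°, 17 nmi): east 17 sin 313° = -12.43, north 17 cos 313° = 11.59
Leg 2 (050°, 7 nmi): east 7 sin 50° = 5.36, north 7 cos 50° = 4.50
Current position: (-7.07, 16.09). Target: (-12, 29). Remaining: Δeast = -4.93, Δnorth = 12.91.
Bearing = atan2(-4.93, 12.91) mod 360° = 339.10°; distance = √((-4.93)² + (12.91)²) = 13.816 nmi.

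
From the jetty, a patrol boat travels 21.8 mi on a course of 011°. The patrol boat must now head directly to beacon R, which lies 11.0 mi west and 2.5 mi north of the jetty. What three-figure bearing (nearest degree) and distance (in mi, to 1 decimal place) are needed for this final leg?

Leg 1 (011°, 21.8 mi): east 21.8 sin 11° = 4.16, north 21.8 cos 11° = 21.40
Current position: (4.16, 21.40). Target: (-11.0, 2.5). Remaining: Δeast = -15.16, Δnorth = -18.90.
Bearing = atan2(-15.16, -18.90) mod 360° = 218.73°; distance = √((-15.16)² + (-18.90)²) = 24.228 mi.

219°, 24.2 mi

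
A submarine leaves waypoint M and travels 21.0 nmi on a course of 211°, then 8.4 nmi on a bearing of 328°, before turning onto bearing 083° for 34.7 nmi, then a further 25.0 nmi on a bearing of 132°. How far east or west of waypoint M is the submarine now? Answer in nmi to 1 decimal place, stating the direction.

Leg 1 (211°, 21.0 nmi): east 21.0 sin 211° = -10.82, north 21.0 cos 211° = -18.00
Leg 2 (328°, 8.4 nmi): east 8.4 sin 328° = -4.45, north 8.4 cos 328° = 7.12
Leg 3 (083°, 34.7 nmi): east 34.7 sin 83° = 34.44, north 34.7 cos 83° = 4.23
Leg 4 (132°, 25.0 nmi): east 25.0 sin 132° = 18.58, north 25.0 cos 132° = -16.73
Net east component: 37.75 nmi.

37.8 nmi east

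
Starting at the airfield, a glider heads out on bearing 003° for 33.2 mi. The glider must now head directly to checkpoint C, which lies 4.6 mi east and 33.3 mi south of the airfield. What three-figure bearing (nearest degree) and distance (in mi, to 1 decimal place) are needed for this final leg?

Leg 1 (003°, 33.2 mi): east 33.2 sin 3° = 1.74, north 33.2 cos 3° = 33.15
Current position: (1.74, 33.15). Target: (4.6, -33.3). Remaining: Δeast = 2.86, Δnorth = -66.45.
Bearing = atan2(2.86, -66.45) mod 360° = 177.53°; distance = √((2.86)² + (-66.45)²) = 66.516 mi.

178°, 66.5 mi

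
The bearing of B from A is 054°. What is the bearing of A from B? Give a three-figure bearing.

234°

Back-bearing = 054° + 180° = 234°.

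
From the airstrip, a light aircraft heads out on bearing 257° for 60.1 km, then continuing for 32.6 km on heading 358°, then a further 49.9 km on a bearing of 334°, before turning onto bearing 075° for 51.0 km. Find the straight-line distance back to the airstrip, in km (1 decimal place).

Leg 1 (257°, 60.1 km): east 60.1 sin 257° = -58.56, north 60.1 cos 257° = -13.52
Leg 2 (358°, 32.6 km): east 32.6 sin 358° = -1.14, north 32.6 cos 358° = 32.58
Leg 3 (334°, 49.9 km): east 49.9 sin 334° = -21.87, north 49.9 cos 334° = 44.85
Leg 4 (075°, 51.0 km): east 51.0 sin 75° = 49.26, north 51.0 cos 75° = 13.20
Net: -32.31 east, 77.11 north. Distance = √((-32.31)² + (77.11)²) = 83.606 km.

83.6 km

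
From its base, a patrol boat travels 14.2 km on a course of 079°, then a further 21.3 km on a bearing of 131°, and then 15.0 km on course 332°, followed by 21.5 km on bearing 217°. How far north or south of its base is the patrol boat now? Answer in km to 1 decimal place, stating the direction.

15.2 km south

Leg 1 (079°, 14.2 km): east 14.2 sin 79° = 13.94, north 14.2 cos 79° = 2.71
Leg 2 (131°, 21.3 km): east 21.3 sin 131° = 16.08, north 21.3 cos 131° = -13.97
Leg 3 (332°, 15.0 km): east 15.0 sin 332° = -7.04, north 15.0 cos 332° = 13.24
Leg 4 (217°, 21.5 km): east 21.5 sin 217° = -12.94, north 21.5 cos 217° = -17.17
Net north component: -15.19 km.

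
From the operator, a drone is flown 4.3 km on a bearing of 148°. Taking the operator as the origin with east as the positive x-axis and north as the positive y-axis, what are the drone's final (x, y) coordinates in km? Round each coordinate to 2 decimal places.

(2.28, -3.65)

Leg 1 (148°, 4.3 km): east 4.3 sin 148° = 2.28, north 4.3 cos 148° = -3.65
Summing: 2.28 km east, -3.65 km north → (2.28, -3.65).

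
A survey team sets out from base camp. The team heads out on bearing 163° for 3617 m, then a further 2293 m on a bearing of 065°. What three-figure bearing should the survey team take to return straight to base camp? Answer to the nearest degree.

308°

Leg 1 (163°, 3617 m): east 3617 sin 163° = 1057.51, north 3617 cos 163° = -3458.95
Leg 2 (065°, 2293 m): east 2293 sin 65° = 2078.16, north 2293 cos 65° = 969.06
Net displacement: 3135.67 east, -2489.89 north. Direction back to start is (-3135.67, 2489.89): bearing = atan2(-3135.67, 2489.89) mod 360° = 308.45° ≈ 308°.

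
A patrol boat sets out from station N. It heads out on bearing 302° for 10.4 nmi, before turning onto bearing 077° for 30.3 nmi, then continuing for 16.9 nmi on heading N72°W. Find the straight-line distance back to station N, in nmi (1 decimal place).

18.2 nmi

Leg 1 (302°, 10.4 nmi): east 10.4 sin 302° = -8.82, north 10.4 cos 302° = 5.51
Leg 2 (077°, 30.3 nmi): east 30.3 sin 77° = 29.52, north 30.3 cos 77° = 6.82
Leg 3 (N72°W, 16.9 nmi): east 16.9 sin 288° = -16.07, north 16.9 cos 288° = 5.22
Net: 4.63 east, 17.55 north. Distance = √((4.63)² + (17.55)²) = 18.150 nmi.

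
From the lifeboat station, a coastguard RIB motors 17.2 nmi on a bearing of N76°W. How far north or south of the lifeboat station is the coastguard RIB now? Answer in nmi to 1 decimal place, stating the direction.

4.2 nmi north

Leg 1 (N76°W, 17.2 nmi): east 17.2 sin 284° = -16.69, north 17.2 cos 284° = 4.16
Net north component: 4.16 nmi.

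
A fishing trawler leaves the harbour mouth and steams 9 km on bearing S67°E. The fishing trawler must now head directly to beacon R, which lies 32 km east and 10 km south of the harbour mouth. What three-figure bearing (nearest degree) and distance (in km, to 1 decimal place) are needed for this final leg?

Leg 1 (S67°E, 9 km): east 9 sin 113° = 8.28, north 9 cos 113° = -3.52
Current position: (8.28, -3.52). Target: (32, -10). Remaining: Δeast = 23.72, Δnorth = -6.48.
Bearing = atan2(23.72, -6.48) mod 360° = 105.29°; distance = √((23.72)² + (-6.48)²) = 24.586 km.

105°, 24.6 km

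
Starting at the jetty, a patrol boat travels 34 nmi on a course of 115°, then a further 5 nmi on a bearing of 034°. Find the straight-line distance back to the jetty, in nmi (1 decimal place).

35.1 nmi

Leg 1 (115°, 34 nmi): east 34 sin 115° = 30.81, north 34 cos 115° = -14.37
Leg 2 (034°, 5 nmi): east 5 sin 34° = 2.80, north 5 cos 34° = 4.15
Net: 33.61 east, -10.22 north. Distance = √((33.61)² + (-10.22)²) = 35.131 nmi.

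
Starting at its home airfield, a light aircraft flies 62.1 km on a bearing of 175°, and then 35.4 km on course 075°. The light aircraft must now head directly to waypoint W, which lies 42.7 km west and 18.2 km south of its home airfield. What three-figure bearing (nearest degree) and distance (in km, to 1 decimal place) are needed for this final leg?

293°, 89.2 km

Leg 1 (175°, 62.1 km): east 62.1 sin 175° = 5.41, north 62.1 cos 175° = -61.86
Leg 2 (075°, 35.4 km): east 35.4 sin 75° = 34.19, north 35.4 cos 75° = 9.16
Current position: (39.61, -52.70). Target: (-42.7, -18.2). Remaining: Δeast = -82.31, Δnorth = 34.50.
Bearing = atan2(-82.31, 34.50) mod 360° = 292.74°; distance = √((-82.31)² + (34.50)²) = 89.245 km.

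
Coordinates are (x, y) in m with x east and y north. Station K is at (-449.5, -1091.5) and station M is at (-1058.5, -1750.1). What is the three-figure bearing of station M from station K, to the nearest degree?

Δeast = -1058.5 − -449.5 = -609.00; Δnorth = -1750.1 − -1091.5 = -658.60.
Bearing = atan2(Δeast, Δnorth) mod 360° = 222.76° ≈ 223°.

223°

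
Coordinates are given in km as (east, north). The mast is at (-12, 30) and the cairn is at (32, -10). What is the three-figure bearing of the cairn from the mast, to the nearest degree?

Δeast = 32 − -12 = 44.00; Δnorth = -10 − 30 = -40.00.
Bearing = atan2(Δeast, Δnorth) mod 360° = 132.27° ≈ 132°.

132°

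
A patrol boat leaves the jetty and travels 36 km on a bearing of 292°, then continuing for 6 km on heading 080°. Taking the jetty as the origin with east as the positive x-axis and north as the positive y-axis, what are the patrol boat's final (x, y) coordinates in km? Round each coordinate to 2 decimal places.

Leg 1 (292°, 36 km): east 36 sin 292° = -33.38, north 36 cos 292° = 13.49
Leg 2 (080°, 6 km): east 6 sin 80° = 5.91, north 6 cos 80° = 1.04
Summing: -27.47 km east, 14.53 km north → (-27.47, 14.53).

(-27.47, 14.53)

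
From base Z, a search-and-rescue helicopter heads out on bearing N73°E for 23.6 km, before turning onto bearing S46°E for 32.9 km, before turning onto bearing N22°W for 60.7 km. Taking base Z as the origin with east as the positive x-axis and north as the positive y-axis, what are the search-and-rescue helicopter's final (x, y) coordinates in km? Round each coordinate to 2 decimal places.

(23.50, 40.33)

Leg 1 (N73°E, 23.6 km): east 23.6 sin 73° = 22.57, north 23.6 cos 73° = 6.90
Leg 2 (S46°E, 32.9 km): east 32.9 sin 134° = 23.67, north 32.9 cos 134° = -22.85
Leg 3 (N22°W, 60.7 km): east 60.7 sin 338° = -22.74, north 60.7 cos 338° = 56.28
Summing: 23.50 km east, 40.33 km north → (23.50, 40.33).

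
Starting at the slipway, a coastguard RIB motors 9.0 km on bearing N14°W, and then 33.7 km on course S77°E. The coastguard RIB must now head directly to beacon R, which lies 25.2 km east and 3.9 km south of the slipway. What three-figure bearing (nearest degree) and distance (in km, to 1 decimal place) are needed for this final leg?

227°, 7.4 km

Leg 1 (N14°W, 9.0 km): east 9.0 sin 346° = -2.18, north 9.0 cos 346° = 8.73
Leg 2 (S77°E, 33.7 km): east 33.7 sin 103° = 32.84, north 33.7 cos 103° = -7.58
Current position: (30.66, 1.15). Target: (25.2, -3.9). Remaining: Δeast = -5.46, Δnorth = -5.05.
Bearing = atan2(-5.46, -5.05) mod 360° = 227.22°; distance = √((-5.46)² + (-5.05)²) = 7.438 km.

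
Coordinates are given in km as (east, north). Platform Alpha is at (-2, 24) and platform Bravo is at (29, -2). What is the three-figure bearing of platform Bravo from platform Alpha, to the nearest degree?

130°

Δeast = 29 − -2 = 31.00; Δnorth = -2 − 24 = -26.00.
Bearing = atan2(Δeast, Δnorth) mod 360° = 129.99° ≈ 130°.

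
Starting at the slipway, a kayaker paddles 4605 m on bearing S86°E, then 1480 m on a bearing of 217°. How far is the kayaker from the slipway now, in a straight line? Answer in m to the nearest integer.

Leg 1 (S86°E, 4605 m): east 4605 sin 94° = 4593.78, north 4605 cos 94° = -321.23
Leg 2 (217°, 1480 m): east 1480 sin 217° = -890.69, north 1480 cos 217° = -1181.98
Net: 3703.10 east, -1503.21 north. Distance = √((3703.10)² + (-1503.21)²) = 3996.568 m.

3997 m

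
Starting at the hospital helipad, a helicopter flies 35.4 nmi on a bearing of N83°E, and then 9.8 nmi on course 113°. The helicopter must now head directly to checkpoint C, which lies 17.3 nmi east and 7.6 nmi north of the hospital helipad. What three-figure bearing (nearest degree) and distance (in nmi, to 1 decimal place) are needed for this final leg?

Leg 1 (N83°E, 35.4 nmi): east 35.4 sin 83° = 35.14, north 35.4 cos 83° = 4.31
Leg 2 (113°, 9.8 nmi): east 9.8 sin 113° = 9.02, north 9.8 cos 113° = -3.83
Current position: (44.16, 0.49). Target: (17.3, 7.6). Remaining: Δeast = -26.86, Δnorth = 7.11.
Bearing = atan2(-26.86, 7.11) mod 360° = 284.84°; distance = √((-26.86)² + (7.11)²) = 27.784 nmi.

285°, 27.8 nmi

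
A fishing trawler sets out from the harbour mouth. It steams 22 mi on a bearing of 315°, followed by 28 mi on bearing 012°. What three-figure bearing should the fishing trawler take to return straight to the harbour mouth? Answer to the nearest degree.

Leg 1 (315°, 22 mi): east 22 sin 315° = -15.56, north 22 cos 315° = 15.56
Leg 2 (012°, 28 mi): east 28 sin 12° = 5.82, north 28 cos 12° = 27.39
Net displacement: -9.73 east, 42.94 north. Direction back to start is (9.73, -42.94): bearing = atan2(9.73, -42.94) mod 360° = 167.23° ≈ 167°.

167°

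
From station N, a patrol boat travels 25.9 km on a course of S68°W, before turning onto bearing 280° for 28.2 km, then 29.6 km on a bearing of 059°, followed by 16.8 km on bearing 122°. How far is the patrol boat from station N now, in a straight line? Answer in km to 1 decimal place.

Leg 1 (S68°W, 25.9 km): east 25.9 sin 248° = -24.01, north 25.9 cos 248° = -9.70
Leg 2 (280°, 28.2 km): east 28.2 sin 280° = -27.77, north 28.2 cos 280° = 4.90
Leg 3 (059°, 29.6 km): east 29.6 sin 59° = 25.37, north 29.6 cos 59° = 15.25
Leg 4 (122°, 16.8 km): east 16.8 sin 122° = 14.25, north 16.8 cos 122° = -8.90
Net: -12.17 east, 1.54 north. Distance = √((-12.17)² + (1.54)²) = 12.263 km.

12.3 km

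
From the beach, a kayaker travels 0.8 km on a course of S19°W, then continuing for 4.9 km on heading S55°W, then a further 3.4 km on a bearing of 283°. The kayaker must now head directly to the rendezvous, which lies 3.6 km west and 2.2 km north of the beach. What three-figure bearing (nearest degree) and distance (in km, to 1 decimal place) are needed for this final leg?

Leg 1 (S19°W, 0.8 km): east 0.8 sin 199° = -0.26, north 0.8 cos 199° = -0.76
Leg 2 (S55°W, 4.9 km): east 4.9 sin 235° = -4.01, north 4.9 cos 235° = -2.81
Leg 3 (283°, 3.4 km): east 3.4 sin 283° = -3.31, north 3.4 cos 283° = 0.76
Current position: (-7.59, -2.80). Target: (-3.6, 2.2). Remaining: Δeast = 3.99, Δnorth = 5.00.
Bearing = atan2(3.99, 5.00) mod 360° = 38.56°; distance = √((3.99)² + (5.00)²) = 6.397 km.

039°, 6.4 km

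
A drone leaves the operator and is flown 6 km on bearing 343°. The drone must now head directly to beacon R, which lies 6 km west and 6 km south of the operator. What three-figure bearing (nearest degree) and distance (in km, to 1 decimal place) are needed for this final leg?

Leg 1 (343°, 6 km): east 6 sin 343° = -1.75, north 6 cos 343° = 5.74
Current position: (-1.75, 5.74). Target: (-6, -6). Remaining: Δeast = -4.25, Δnorth = -11.74.
Bearing = atan2(-4.25, -11.74) mod 360° = 199.89°; distance = √((-4.25)² + (-11.74)²) = 12.482 km.

200°, 12.5 km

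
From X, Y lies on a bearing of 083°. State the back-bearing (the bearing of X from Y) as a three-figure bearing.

Back-bearing = 083° + 180° = 263°.

263°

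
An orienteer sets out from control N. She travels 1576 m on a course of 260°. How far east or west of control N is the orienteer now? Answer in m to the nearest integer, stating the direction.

Leg 1 (260°, 1576 m): east 1576 sin 260° = -1552.06, north 1576 cos 260° = -273.67
Net east component: -1552.06 m.

1552 m west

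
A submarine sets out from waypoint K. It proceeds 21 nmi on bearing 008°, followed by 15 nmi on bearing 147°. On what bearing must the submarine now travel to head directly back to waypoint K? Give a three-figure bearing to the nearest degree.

Leg 1 (008°, 21 nmi): east 21 sin 8° = 2.92, north 21 cos 8° = 20.80
Leg 2 (147°, 15 nmi): east 15 sin 147° = 8.17, north 15 cos 147° = -12.58
Net displacement: 11.09 east, 8.22 north. Direction back to start is (-11.09, -8.22): bearing = atan2(-11.09, -8.22) mod 360° = 233.47° ≈ 233°.

233°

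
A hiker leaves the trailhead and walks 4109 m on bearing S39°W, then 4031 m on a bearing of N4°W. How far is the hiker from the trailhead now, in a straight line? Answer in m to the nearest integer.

Leg 1 (S39°W, 4109 m): east 4109 sin 219° = -2585.88, north 4109 cos 219° = -3193.29
Leg 2 (N4°W, 4031 m): east 4031 sin 356° = -281.19, north 4031 cos 356° = 4021.18
Net: -2867.07 east, 827.89 north. Distance = √((-2867.07)² + (827.89)²) = 2984.203 m.

2984 m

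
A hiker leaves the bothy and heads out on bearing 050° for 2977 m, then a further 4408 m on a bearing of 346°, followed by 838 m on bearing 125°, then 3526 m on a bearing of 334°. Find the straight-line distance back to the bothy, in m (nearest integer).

8886 m

Leg 1 (050°, 2977 m): east 2977 sin 50° = 2280.51, north 2977 cos 50° = 1913.58
Leg 2 (346°, 4408 m): east 4408 sin 346° = -1066.39, north 4408 cos 346° = 4277.06
Leg 3 (125°, 838 m): east 838 sin 125° = 686.45, north 838 cos 125° = -480.66
Leg 4 (334°, 3526 m): east 3526 sin 334° = -1545.70, north 3526 cos 334° = 3169.15
Net: 354.88 east, 8879.13 north. Distance = √((354.88)² + (8879.13)²) = 8886.222 m.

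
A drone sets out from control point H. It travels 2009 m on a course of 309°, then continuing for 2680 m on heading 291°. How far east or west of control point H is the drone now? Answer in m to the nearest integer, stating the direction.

Leg 1 (309°, 2009 m): east 2009 sin 309° = -1561.29, north 2009 cos 309° = 1264.30
Leg 2 (291°, 2680 m): east 2680 sin 291° = -2502.00, north 2680 cos 291° = 960.43
Net east component: -4063.28 m.

4063 m west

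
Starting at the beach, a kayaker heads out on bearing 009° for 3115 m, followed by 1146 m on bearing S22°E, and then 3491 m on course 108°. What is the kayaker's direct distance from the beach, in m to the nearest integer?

4339 m

Leg 1 (009°, 3115 m): east 3115 sin 9° = 487.29, north 3115 cos 9° = 3076.65
Leg 2 (S22°E, 1146 m): east 1146 sin 158° = 429.30, north 1146 cos 158° = -1062.55
Leg 3 (108°, 3491 m): east 3491 sin 108° = 3320.14, north 3491 cos 108° = -1078.78
Net: 4236.73 east, 935.32 north. Distance = √((4236.73)² + (935.32)²) = 4338.745 m.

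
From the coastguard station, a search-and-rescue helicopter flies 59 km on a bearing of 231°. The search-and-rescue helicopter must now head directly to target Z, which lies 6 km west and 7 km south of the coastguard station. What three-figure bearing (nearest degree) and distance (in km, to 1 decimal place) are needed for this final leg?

053°, 50.0 km

Leg 1 (231°, 59 km): east 59 sin 231° = -45.85, north 59 cos 231° = -37.13
Current position: (-45.85, -37.13). Target: (-6, -7). Remaining: Δeast = 39.85, Δnorth = 30.13.
Bearing = atan2(39.85, 30.13) mod 360° = 52.91°; distance = √((39.85)² + (30.13)²) = 49.960 km.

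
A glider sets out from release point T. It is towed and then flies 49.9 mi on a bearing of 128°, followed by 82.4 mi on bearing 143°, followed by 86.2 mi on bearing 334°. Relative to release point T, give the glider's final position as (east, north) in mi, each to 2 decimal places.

(51.12, -19.05)

Leg 1 (128°, 49.9 mi): east 49.9 sin 128° = 39.32, north 49.9 cos 128° = -30.72
Leg 2 (143°, 82.4 mi): east 82.4 sin 143° = 49.59, north 82.4 cos 143° = -65.81
Leg 3 (334°, 86.2 mi): east 86.2 sin 334° = -37.79, north 86.2 cos 334° = 77.48
Summing: 51.12 mi east, -19.05 mi north → (51.12, -19.05).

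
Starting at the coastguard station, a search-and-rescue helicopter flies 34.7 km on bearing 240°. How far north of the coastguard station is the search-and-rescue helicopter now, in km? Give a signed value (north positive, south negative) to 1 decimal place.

-17.4 km

Leg 1 (240°, 34.7 km): east 34.7 sin 240° = -30.05, north 34.7 cos 240° = -17.35
Net north component: -17.35 km.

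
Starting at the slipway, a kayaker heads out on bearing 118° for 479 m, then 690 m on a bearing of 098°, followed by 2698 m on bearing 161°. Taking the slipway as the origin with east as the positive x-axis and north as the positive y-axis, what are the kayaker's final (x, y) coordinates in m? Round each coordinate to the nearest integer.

(1985, -2872)

Leg 1 (118°, 479 m): east 479 sin 118° = 422.93, north 479 cos 118° = -224.88
Leg 2 (098°, 690 m): east 690 sin 98° = 683.28, north 690 cos 98° = -96.03
Leg 3 (161°, 2698 m): east 2698 sin 161° = 878.38, north 2698 cos 161° = -2551.01
Summing: 1984.60 m east, -2871.92 m north → (1985, -2872).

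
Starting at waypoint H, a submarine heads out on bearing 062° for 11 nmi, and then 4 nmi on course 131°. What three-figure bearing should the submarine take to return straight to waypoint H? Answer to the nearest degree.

259°

Leg 1 (062°, 11 nmi): east 11 sin 62° = 9.71, north 11 cos 62° = 5.16
Leg 2 (131°, 4 nmi): east 4 sin 131° = 3.02, north 4 cos 131° = -2.62
Net displacement: 12.73 east, 2.54 north. Direction back to start is (-12.73, -2.54): bearing = atan2(-12.73, -2.54) mod 360° = 258.72° ≈ 259°.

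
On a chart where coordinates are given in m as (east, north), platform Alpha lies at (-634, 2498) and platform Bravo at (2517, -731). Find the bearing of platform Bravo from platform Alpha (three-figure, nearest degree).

136°

Δeast = 2517 − -634 = 3151.00; Δnorth = -731 − 2498 = -3229.00.
Bearing = atan2(Δeast, Δnorth) mod 360° = 135.70° ≈ 136°.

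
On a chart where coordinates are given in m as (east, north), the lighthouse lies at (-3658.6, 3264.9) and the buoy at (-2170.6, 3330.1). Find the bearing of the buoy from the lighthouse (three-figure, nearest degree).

Δeast = -2170.6 − -3658.6 = 1488.00; Δnorth = 3330.1 − 3264.9 = 65.20.
Bearing = atan2(Δeast, Δnorth) mod 360° = 87.49° ≈ 087°.

087°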